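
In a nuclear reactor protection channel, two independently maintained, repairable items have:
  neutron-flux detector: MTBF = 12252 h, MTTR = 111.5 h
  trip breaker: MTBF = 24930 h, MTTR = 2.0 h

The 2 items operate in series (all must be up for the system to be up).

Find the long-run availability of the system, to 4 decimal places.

A(neutron-flux detector) = MTBF/(MTBF+MTTR) = 12252/(12252+111.5) = 0.990982
A(trip breaker) = MTBF/(MTBF+MTTR) = 24930/(24930+2.0) = 0.999920
Series availability: 0.990982 × 0.999920 = 0.9909

0.9909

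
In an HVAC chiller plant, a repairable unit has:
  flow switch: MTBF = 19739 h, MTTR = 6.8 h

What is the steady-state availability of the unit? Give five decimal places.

0.99966

A(flow switch) = MTBF/(MTBF+MTTR) = 19739/(19739+6.8) = 0.99966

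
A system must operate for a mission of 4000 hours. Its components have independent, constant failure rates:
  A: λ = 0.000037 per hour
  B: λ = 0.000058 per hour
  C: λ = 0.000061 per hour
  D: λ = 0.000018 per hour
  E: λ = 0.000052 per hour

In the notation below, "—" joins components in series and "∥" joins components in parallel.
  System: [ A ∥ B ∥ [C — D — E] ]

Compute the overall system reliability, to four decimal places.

R(A) = exp(−0.000037 × 4000) = 0.862431
R(B) = exp(−0.000058 × 4000) = 0.792946
R(C) = exp(−0.000061 × 4000) = 0.783488
R(D) = exp(−0.000018 × 4000) = 0.930531
R(E) = exp(−0.000052 × 4000) = 0.812207
Series (C, D, and E): 0.783488 × 0.930531 × 0.812207 = 0.592148
Parallel (A, B, and [0.592148]): 1 − (1 − 0.862431)(1 − 0.792946)(1 − 0.592148) = 0.9884

0.9884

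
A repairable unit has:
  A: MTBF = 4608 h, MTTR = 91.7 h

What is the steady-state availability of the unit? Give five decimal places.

0.98049

A(A) = MTBF/(MTBF+MTTR) = 4608/(4608+91.7) = 0.98049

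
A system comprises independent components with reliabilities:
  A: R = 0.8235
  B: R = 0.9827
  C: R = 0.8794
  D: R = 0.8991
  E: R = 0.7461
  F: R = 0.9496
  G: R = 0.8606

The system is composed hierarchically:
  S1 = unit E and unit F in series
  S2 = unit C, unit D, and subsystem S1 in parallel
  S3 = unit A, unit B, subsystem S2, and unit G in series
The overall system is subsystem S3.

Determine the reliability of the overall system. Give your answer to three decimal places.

0.694

Series (E and F): 0.74610 × 0.94960 = 0.70850
Parallel (C, D, and [0.70850]): 1 − (1 − 0.87940)(1 − 0.89910)(1 − 0.70850) = 0.99645
Series (A, B, [0.99645], and G): 0.82350 × 0.98270 × 0.99645 × 0.86060 = 0.694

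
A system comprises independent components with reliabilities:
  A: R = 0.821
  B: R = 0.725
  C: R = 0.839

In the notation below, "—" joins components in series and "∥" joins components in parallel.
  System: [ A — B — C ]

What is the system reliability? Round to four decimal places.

0.4994

Series (A, B, and C): 0.821000 × 0.725000 × 0.839000 = 0.4994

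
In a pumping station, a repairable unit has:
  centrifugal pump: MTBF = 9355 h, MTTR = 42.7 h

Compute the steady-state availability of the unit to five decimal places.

A(centrifugal pump) = MTBF/(MTBF+MTTR) = 9355/(9355+42.7) = 0.99546

0.99546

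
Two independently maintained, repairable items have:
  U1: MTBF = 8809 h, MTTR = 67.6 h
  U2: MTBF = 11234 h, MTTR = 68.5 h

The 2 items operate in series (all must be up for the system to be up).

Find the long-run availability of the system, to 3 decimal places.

0.986

A(U1) = MTBF/(MTBF+MTTR) = 8809/(8809+67.6) = 0.992384
A(U2) = MTBF/(MTBF+MTTR) = 11234/(11234+68.5) = 0.993939
Series availability: 0.992384 × 0.993939 = 0.986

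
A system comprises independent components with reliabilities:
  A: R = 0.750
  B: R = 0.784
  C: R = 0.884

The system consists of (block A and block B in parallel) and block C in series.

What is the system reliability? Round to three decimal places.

Parallel (A and B): 1 − (1 − 0.75000)(1 − 0.78400) = 0.94600
Series ([0.94600] and C): 0.94600 × 0.88400 = 0.836

0.836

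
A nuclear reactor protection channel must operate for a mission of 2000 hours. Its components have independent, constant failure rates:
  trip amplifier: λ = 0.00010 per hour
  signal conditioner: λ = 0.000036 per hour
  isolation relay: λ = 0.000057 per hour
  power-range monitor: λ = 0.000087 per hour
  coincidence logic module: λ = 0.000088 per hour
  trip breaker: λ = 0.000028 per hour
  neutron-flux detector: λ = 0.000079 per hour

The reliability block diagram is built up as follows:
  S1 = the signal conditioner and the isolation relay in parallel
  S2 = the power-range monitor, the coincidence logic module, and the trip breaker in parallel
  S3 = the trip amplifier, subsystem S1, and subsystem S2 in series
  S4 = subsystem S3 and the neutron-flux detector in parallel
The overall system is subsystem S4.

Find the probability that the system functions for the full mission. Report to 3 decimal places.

0.972

R(trip amplifier) = exp(−0.00010 × 2000) = 0.81873
R(signal conditioner) = exp(−0.000036 × 2000) = 0.93053
R(isolation relay) = exp(−0.000057 × 2000) = 0.89226
R(power-range monitor) = exp(−0.000087 × 2000) = 0.84030
R(coincidence logic module) = exp(−0.000088 × 2000) = 0.83862
R(trip breaker) = exp(−0.000028 × 2000) = 0.94554
R(neutron-flux detector) = exp(−0.000079 × 2000) = 0.85385
Parallel (signal conditioner and isolation relay): 1 − (1 − 0.93053)(1 − 0.89226) = 0.99252
Parallel (power-range monitor, coincidence logic module, and trip breaker): 1 − (1 − 0.84030)(1 − 0.83862)(1 − 0.94554) = 0.99860
Series (trip amplifier, [0.99252], and [0.99860]): 0.81873 × 0.99252 × 0.99860 = 0.81147
Parallel ([0.81147] and neutron-flux detector): 1 − (1 − 0.81147)(1 − 0.85385) = 0.972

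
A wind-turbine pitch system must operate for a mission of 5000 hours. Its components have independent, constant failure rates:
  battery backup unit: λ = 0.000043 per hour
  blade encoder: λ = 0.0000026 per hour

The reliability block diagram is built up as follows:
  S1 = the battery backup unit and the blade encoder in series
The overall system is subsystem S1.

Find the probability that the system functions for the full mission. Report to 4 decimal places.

0.7961

R(battery backup unit) = exp(−0.000043 × 5000) = 0.806541
R(blade encoder) = exp(−0.0000026 × 5000) = 0.987084
Series (battery backup unit and blade encoder): 0.806541 × 0.987084 = 0.7961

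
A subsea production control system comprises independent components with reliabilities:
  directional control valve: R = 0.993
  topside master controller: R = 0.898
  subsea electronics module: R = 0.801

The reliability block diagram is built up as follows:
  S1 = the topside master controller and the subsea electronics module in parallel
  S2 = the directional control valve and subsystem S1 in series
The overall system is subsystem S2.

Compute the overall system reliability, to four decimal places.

0.9728

Parallel (topside master controller and subsea electronics module): 1 − (1 − 0.898000)(1 − 0.801000) = 0.979702
Series (directional control valve and [0.979702]): 0.993000 × 0.979702 = 0.9728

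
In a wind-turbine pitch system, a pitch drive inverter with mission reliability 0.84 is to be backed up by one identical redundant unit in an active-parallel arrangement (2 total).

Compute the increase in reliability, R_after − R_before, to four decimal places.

0.1344

R_before = 0.84
R_after = 1 − (1 − 0.84)^2 = 0.9744
ΔR = 0.9744 − 0.84 = 0.1344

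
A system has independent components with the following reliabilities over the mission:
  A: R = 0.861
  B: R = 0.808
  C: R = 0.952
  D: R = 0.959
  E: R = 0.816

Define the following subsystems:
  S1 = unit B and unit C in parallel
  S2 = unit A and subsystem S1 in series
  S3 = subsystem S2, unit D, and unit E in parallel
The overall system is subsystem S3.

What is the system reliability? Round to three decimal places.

0.999

Parallel (B and C): 1 − (1 − 0.80800)(1 − 0.95200) = 0.99078
Series (A and [0.99078]): 0.86100 × 0.99078 = 0.85306
Parallel ([0.85306], D, and E): 1 − (1 − 0.85306)(1 − 0.95900)(1 − 0.81600) = 0.999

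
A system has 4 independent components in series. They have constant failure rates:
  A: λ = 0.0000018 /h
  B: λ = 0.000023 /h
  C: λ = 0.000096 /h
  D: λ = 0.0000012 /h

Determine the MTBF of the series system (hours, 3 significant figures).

8200

Series of exponential components: λ_sys = Σ λ_i
λ_sys = 0.0000018 + 0.000023 + 0.000096 + 0.0000012 = 1.2200e-04 /h
MTBF = 1 / λ_sys = 8200 h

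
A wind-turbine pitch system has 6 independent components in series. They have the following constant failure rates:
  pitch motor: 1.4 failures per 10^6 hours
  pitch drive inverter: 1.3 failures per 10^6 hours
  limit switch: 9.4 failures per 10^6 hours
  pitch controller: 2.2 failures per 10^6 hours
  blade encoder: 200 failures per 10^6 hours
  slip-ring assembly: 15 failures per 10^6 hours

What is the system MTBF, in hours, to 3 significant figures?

4360

Series of exponential components: λ_sys = Σ λ_i
λ_sys = 0.0000014 + 0.0000013 + 0.0000094 + 0.0000022 + 0.00020 + 0.000015 = 2.2930e-04 /h
MTBF = 1 / λ_sys = 4360 h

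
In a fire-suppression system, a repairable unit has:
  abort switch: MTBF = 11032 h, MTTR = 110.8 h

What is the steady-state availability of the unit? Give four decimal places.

A(abort switch) = MTBF/(MTBF+MTTR) = 11032/(11032+110.8) = 0.9901

0.9901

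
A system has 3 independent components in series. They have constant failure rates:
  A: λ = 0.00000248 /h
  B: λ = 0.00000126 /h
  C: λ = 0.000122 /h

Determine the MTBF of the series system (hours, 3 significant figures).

Series of exponential components: λ_sys = Σ λ_i
λ_sys = 0.00000248 + 0.00000126 + 0.000122 = 1.2574e-04 /h
MTBF = 1 / λ_sys = 7950 h

7950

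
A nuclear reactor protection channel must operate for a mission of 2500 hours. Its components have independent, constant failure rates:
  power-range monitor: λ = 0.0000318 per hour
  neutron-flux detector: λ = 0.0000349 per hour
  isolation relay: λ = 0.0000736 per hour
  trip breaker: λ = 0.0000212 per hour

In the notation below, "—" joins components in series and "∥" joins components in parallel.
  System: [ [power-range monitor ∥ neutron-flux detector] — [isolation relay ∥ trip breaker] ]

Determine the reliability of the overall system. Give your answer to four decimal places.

0.9850

R(power-range monitor) = exp(−0.0000318 × 2500) = 0.923578
R(neutron-flux detector) = exp(−0.0000349 × 2500) = 0.916448
R(isolation relay) = exp(−0.0000736 × 2500) = 0.831936
R(trip breaker) = exp(−0.0000212 × 2500) = 0.948380
Parallel (power-range monitor and neutron-flux detector): 1 − (1 − 0.923578)(1 − 0.916448) = 0.993615
Parallel (isolation relay and trip breaker): 1 − (1 − 0.831936)(1 − 0.948380) = 0.991325
Series ([0.993615] and [0.991325]): 0.993615 × 0.991325 = 0.9850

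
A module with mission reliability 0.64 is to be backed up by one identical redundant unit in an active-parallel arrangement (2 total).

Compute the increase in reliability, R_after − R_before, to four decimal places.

0.2304

R_before = 0.64
R_after = 1 − (1 − 0.64)^2 = 0.8704
ΔR = 0.8704 − 0.64 = 0.2304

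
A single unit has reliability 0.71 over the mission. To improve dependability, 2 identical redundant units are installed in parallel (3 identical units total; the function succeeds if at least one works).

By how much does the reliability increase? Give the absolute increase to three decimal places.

R_before = 0.71
R_after = 1 − (1 − 0.71)^3 = 0.976
ΔR = 0.976 − 0.71 = 0.266

0.266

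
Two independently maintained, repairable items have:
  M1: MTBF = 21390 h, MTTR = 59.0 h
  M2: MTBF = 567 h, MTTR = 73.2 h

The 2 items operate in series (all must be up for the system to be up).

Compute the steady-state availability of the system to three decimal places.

0.883

A(M1) = MTBF/(MTBF+MTTR) = 21390/(21390+59.0) = 0.997249
A(M2) = MTBF/(MTBF+MTTR) = 567/(567+73.2) = 0.885661
Series availability: 0.997249 × 0.885661 = 0.883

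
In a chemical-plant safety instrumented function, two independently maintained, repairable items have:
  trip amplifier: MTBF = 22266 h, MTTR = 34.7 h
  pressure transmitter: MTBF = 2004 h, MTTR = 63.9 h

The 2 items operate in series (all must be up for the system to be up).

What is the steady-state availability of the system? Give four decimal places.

A(trip amplifier) = MTBF/(MTBF+MTTR) = 22266/(22266+34.7) = 0.998444
A(pressure transmitter) = MTBF/(MTBF+MTTR) = 2004/(2004+63.9) = 0.969099
Series availability: 0.998444 × 0.969099 = 0.9676

0.9676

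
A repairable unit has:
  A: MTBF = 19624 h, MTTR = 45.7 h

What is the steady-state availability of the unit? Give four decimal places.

A(A) = MTBF/(MTBF+MTTR) = 19624/(19624+45.7) = 0.9977

0.9977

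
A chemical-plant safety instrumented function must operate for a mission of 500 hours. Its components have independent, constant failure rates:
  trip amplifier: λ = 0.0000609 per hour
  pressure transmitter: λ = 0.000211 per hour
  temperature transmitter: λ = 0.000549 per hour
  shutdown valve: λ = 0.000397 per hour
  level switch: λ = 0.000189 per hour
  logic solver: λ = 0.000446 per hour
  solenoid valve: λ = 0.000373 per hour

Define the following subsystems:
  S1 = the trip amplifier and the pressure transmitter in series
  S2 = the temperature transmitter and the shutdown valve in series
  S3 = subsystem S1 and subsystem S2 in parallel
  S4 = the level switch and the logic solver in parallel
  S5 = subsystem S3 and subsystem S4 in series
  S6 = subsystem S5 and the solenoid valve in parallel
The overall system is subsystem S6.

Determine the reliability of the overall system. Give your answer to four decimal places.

0.9889

R(trip amplifier) = exp(−0.0000609 × 500) = 0.970009
R(pressure transmitter) = exp(−0.000211 × 500) = 0.899874
R(temperature transmitter) = exp(−0.000549 × 500) = 0.759952
R(shutdown valve) = exp(−0.000397 × 500) = 0.819960
R(level switch) = exp(−0.000189 × 500) = 0.909828
R(logic solver) = exp(−0.000446 × 500) = 0.800115
R(solenoid valve) = exp(−0.000373 × 500) = 0.829859
Series (trip amplifier and pressure transmitter): 0.970009 × 0.899874 = 0.872886
Series (temperature transmitter and shutdown valve): 0.759952 × 0.819960 = 0.623130
Parallel ([0.872886] and [0.623130]): 1 − (1 − 0.872886)(1 − 0.623130) = 0.952095
Parallel (level switch and logic solver): 1 − (1 − 0.909828)(1 − 0.800115) = 0.981976
Series ([0.952095] and [0.981976]): 0.952095 × 0.981976 = 0.934934
Parallel ([0.934934] and solenoid valve): 1 − (1 − 0.934934)(1 − 0.829859) = 0.9889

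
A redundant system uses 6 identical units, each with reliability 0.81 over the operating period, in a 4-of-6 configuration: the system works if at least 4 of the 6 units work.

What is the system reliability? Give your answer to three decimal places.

R = Σ_{i=4}^{6} C(6,i) p^i (1−p)^{6−i} with p = 0.81
C(6,4)·0.81^4·0.19^2 = 0.23310
C(6,5)·0.81^5·0.19^1 = 0.39749
C(6,6)·0.81^6·0.19^0 = 0.28243
Sum = 0.913

0.913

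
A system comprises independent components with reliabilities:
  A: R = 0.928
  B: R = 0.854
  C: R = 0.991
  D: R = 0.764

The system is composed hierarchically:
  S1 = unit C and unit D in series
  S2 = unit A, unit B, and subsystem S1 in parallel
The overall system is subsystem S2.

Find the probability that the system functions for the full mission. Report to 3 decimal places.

0.997

Series (C and D): 0.99100 × 0.76400 = 0.75712
Parallel (A, B, and [0.75712]): 1 − (1 − 0.92800)(1 − 0.85400)(1 − 0.75712) = 0.997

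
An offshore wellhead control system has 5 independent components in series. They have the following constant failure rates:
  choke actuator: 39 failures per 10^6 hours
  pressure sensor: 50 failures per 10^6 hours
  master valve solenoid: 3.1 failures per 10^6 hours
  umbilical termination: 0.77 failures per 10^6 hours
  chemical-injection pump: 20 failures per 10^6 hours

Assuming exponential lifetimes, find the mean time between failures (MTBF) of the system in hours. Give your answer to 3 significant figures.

Series of exponential components: λ_sys = Σ λ_i
λ_sys = 0.000039 + 0.000050 + 0.0000031 + 0.00000077 + 0.000020 = 1.1287e-04 /h
MTBF = 1 / λ_sys = 8860 h

8860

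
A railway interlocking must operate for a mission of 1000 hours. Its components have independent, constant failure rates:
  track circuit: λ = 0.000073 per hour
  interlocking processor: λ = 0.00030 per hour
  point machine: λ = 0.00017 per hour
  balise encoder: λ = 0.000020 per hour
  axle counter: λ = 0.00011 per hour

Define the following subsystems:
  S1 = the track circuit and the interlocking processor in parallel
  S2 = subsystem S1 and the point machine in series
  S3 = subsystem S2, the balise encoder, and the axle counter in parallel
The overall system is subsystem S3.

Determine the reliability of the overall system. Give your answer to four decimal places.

R(track circuit) = exp(−0.000073 × 1000) = 0.929601
R(interlocking processor) = exp(−0.00030 × 1000) = 0.740818
R(point machine) = exp(−0.00017 × 1000) = 0.843665
R(balise encoder) = exp(−0.000020 × 1000) = 0.980199
R(axle counter) = exp(−0.00011 × 1000) = 0.895834
Parallel (track circuit and interlocking processor): 1 − (1 − 0.929601)(1 − 0.740818) = 0.981754
Series ([0.981754] and point machine): 0.981754 × 0.843665 = 0.828271
Parallel ([0.828271], balise encoder, and axle counter): 1 − (1 − 0.828271)(1 − 0.980199)(1 − 0.895834) = 0.9996

0.9996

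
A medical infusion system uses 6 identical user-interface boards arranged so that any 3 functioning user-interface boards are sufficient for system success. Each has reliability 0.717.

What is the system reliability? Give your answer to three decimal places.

0.942

R = Σ_{i=3}^{6} C(6,i) p^i (1−p)^{6−i} with p = 0.717
C(6,3)·0.717^3·0.283^3 = 0.16709
C(6,4)·0.717^4·0.283^2 = 0.31750
C(6,5)·0.717^5·0.283^1 = 0.32176
C(6,6)·0.717^6·0.283^0 = 0.13587
Sum = 0.942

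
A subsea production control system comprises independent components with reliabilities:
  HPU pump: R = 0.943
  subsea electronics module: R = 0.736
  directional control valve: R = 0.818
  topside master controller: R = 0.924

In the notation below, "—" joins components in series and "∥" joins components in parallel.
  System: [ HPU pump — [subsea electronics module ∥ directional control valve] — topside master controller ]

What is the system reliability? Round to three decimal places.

Parallel (subsea electronics module and directional control valve): 1 − (1 − 0.73600)(1 − 0.81800) = 0.95195
Series (HPU pump, [0.95195], and topside master controller): 0.94300 × 0.95195 × 0.92400 = 0.829

0.829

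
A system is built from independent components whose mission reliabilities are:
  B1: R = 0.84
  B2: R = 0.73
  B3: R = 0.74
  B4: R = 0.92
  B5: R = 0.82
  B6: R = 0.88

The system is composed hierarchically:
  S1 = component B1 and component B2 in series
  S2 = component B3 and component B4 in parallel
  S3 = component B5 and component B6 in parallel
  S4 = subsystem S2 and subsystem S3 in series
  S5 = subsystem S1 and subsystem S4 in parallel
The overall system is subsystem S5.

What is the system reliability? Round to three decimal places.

0.984

Series (B1 and B2): 0.84000 × 0.73000 = 0.61320
Parallel (B3 and B4): 1 − (1 − 0.74000)(1 − 0.92000) = 0.97920
Parallel (B5 and B6): 1 − (1 − 0.82000)(1 − 0.88000) = 0.97840
Series ([0.97920] and [0.97840]): 0.97920 × 0.97840 = 0.95805
Parallel ([0.61320] and [0.95805]): 1 − (1 − 0.61320)(1 − 0.95805) = 0.984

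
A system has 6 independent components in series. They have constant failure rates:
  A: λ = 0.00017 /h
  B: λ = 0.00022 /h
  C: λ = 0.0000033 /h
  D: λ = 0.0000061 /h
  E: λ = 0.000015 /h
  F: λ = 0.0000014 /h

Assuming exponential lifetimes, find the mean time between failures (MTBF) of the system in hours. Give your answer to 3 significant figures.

2410

Series of exponential components: λ_sys = Σ λ_i
λ_sys = 0.00017 + 0.00022 + 0.0000033 + 0.0000061 + 0.000015 + 0.0000014 = 4.1580e-04 /h
MTBF = 1 / λ_sys = 2410 h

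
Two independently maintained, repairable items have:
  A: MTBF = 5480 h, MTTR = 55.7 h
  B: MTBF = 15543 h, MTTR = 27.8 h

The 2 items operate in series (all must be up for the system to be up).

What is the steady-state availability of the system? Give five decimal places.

A(A) = MTBF/(MTBF+MTTR) = 5480/(5480+55.7) = 0.989938
A(B) = MTBF/(MTBF+MTTR) = 15543/(15543+27.8) = 0.998215
Series availability: 0.989938 × 0.998215 = 0.98817

0.98817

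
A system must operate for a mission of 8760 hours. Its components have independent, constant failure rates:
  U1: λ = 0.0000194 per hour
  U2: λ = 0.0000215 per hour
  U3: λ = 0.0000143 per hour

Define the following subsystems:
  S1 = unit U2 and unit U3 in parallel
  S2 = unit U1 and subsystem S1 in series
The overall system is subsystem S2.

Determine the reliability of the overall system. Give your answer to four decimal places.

0.8267

R(U1) = exp(−0.0000194 × 8760) = 0.843712
R(U2) = exp(−0.0000215 × 8760) = 0.828333
R(U3) = exp(−0.0000143 × 8760) = 0.882260
Parallel (U2 and U3): 1 − (1 − 0.828333)(1 − 0.882260) = 0.979788
Series (U1 and [0.979788]): 0.843712 × 0.979788 = 0.8267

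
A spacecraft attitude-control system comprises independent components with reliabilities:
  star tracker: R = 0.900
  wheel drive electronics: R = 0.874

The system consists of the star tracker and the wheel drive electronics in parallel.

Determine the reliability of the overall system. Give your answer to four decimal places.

0.9874

Parallel (star tracker and wheel drive electronics): 1 − (1 − 0.900000)(1 − 0.874000) = 0.9874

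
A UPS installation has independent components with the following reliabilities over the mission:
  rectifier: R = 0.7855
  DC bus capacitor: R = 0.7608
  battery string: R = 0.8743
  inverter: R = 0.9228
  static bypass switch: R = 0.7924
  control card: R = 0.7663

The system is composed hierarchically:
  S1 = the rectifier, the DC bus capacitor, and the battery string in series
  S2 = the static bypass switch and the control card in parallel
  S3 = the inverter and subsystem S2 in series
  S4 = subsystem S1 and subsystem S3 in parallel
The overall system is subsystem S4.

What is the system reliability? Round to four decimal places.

Series (rectifier, DC bus capacitor, and battery string): 0.785500 × 0.760800 × 0.874300 = 0.522489
Parallel (static bypass switch and control card): 1 − (1 − 0.792400)(1 − 0.766300) = 0.951484
Series (inverter and [0.951484]): 0.922800 × 0.951484 = 0.878029
Parallel ([0.522489] and [0.878029]): 1 − (1 − 0.522489)(1 − 0.878029) = 0.9418

0.9418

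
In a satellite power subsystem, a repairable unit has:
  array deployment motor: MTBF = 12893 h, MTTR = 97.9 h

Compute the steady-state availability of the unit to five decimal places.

A(array deployment motor) = MTBF/(MTBF+MTTR) = 12893/(12893+97.9) = 0.99246

0.99246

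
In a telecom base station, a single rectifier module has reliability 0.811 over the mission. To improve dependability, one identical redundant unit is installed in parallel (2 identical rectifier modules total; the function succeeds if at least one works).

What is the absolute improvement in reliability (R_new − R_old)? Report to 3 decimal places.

0.153

R_before = 0.811
R_after = 1 − (1 − 0.811)^2 = 0.964
ΔR = 0.964 − 0.811 = 0.153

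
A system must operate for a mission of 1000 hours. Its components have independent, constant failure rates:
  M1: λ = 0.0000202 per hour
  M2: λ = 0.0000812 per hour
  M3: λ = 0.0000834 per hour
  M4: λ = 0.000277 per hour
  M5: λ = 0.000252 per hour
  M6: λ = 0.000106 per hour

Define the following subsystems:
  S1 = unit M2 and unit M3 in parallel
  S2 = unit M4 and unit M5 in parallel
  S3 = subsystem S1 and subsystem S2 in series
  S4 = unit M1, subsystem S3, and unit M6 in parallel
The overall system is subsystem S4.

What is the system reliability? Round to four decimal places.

0.9999

R(M1) = exp(−0.0000202 × 1000) = 0.980003
R(M2) = exp(−0.0000812 × 1000) = 0.922009
R(M3) = exp(−0.0000834 × 1000) = 0.919983
R(M4) = exp(−0.000277 × 1000) = 0.758054
R(M5) = exp(−0.000252 × 1000) = 0.777245
R(M6) = exp(−0.000106 × 1000) = 0.899425
Parallel (M2 and M3): 1 − (1 − 0.922009)(1 − 0.919983) = 0.993759
Parallel (M4 and M5): 1 − (1 − 0.758054)(1 − 0.777245) = 0.946105
Series ([0.993759] and [0.946105]): 0.993759 × 0.946105 = 0.940200
Parallel (M1, [0.940200], and M6): 1 − (1 − 0.980003)(1 − 0.940200)(1 − 0.899425) = 0.9999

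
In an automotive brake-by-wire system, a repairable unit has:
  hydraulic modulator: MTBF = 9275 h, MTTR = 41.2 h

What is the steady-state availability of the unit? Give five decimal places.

0.99558

A(hydraulic modulator) = MTBF/(MTBF+MTTR) = 9275/(9275+41.2) = 0.99558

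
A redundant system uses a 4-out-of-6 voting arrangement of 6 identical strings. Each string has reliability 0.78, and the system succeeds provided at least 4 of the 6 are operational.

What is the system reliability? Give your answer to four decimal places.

0.8750

R = Σ_{i=4}^{6} C(6,i) p^i (1−p)^{6−i} with p = 0.78
C(6,4)·0.78^4·0.22^2 = 0.268729
C(6,5)·0.78^5·0.22^1 = 0.381107
C(6,6)·0.78^6·0.22^0 = 0.225200
Sum = 0.8750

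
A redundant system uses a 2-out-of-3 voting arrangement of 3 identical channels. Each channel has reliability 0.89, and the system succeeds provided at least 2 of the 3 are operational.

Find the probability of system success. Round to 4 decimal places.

R = Σ_{i=2}^{3} C(3,i) p^i (1−p)^{3−i} with p = 0.89
C(3,2)·0.89^2·0.11^1 = 0.261393
C(3,3)·0.89^3·0.11^0 = 0.704969
Sum = 0.9664

0.9664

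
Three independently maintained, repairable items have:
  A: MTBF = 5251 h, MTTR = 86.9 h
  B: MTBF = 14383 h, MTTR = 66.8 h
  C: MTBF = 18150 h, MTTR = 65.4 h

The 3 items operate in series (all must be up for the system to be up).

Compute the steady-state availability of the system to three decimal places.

0.976

A(A) = MTBF/(MTBF+MTTR) = 5251/(5251+86.9) = 0.983720
A(B) = MTBF/(MTBF+MTTR) = 14383/(14383+66.8) = 0.995377
A(C) = MTBF/(MTBF+MTTR) = 18150/(18150+65.4) = 0.996410
Series availability: 0.983720 × 0.995377 × 0.996410 = 0.976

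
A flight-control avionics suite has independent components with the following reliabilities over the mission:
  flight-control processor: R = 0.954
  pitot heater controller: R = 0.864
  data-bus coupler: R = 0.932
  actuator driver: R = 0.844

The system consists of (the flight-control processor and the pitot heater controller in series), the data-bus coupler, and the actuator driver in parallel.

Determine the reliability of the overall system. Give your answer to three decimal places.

0.998

Series (flight-control processor and pitot heater controller): 0.95400 × 0.86400 = 0.82426
Parallel ([0.82426], data-bus coupler, and actuator driver): 1 − (1 − 0.82426)(1 − 0.93200)(1 − 0.84400) = 0.998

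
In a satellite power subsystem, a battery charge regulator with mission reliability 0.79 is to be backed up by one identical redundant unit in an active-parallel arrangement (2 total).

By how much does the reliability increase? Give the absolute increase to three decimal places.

0.166

R_before = 0.79
R_after = 1 − (1 − 0.79)^2 = 0.956
ΔR = 0.956 − 0.79 = 0.166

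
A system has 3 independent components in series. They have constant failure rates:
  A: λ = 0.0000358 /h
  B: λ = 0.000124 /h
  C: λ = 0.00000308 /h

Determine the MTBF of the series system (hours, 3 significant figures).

Series of exponential components: λ_sys = Σ λ_i
λ_sys = 0.0000358 + 0.000124 + 0.00000308 = 1.6288e-04 /h
MTBF = 1 / λ_sys = 6140 h

6140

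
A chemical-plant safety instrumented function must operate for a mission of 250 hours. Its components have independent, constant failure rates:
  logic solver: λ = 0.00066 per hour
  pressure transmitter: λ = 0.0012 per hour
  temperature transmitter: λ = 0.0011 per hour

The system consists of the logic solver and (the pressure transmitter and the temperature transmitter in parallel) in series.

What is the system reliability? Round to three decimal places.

0.795

R(logic solver) = exp(−0.00066 × 250) = 0.84789
R(pressure transmitter) = exp(−0.0012 × 250) = 0.74082
R(temperature transmitter) = exp(−0.0011 × 250) = 0.75957
Parallel (pressure transmitter and temperature transmitter): 1 − (1 − 0.74082)(1 − 0.75957) = 0.93769
Series (logic solver and [0.93769]): 0.84789 × 0.93769 = 0.795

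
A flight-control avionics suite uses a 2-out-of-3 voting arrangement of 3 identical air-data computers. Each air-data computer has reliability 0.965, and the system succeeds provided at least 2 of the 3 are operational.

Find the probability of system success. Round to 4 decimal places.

0.9964

R = Σ_{i=2}^{3} C(3,i) p^i (1−p)^{3−i} with p = 0.965
C(3,2)·0.965^2·0.035^1 = 0.097779
C(3,3)·0.965^3·0.035^0 = 0.898632
Sum = 0.9964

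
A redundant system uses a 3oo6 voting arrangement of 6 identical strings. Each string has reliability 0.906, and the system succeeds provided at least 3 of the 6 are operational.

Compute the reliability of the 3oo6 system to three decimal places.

0.999

R = Σ_{i=3}^{6} C(6,i) p^i (1−p)^{6−i} with p = 0.906
C(6,3)·0.906^3·0.094^3 = 0.01235
C(6,4)·0.906^4·0.094^2 = 0.08930
C(6,5)·0.906^5·0.094^1 = 0.34429
C(6,6)·0.906^6·0.094^0 = 0.55306
Sum = 0.999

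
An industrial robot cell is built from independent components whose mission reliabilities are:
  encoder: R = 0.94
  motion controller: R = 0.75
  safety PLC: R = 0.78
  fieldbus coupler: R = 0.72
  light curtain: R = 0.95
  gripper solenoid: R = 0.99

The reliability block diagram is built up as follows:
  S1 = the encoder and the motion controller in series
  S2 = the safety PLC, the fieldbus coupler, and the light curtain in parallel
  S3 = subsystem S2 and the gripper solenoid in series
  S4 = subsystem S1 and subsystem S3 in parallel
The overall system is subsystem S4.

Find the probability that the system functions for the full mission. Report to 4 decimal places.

0.9962

Series (encoder and motion controller): 0.940000 × 0.750000 = 0.705000
Parallel (safety PLC, fieldbus coupler, and light curtain): 1 − (1 − 0.780000)(1 − 0.720000)(1 − 0.950000) = 0.996920
Series ([0.996920] and gripper solenoid): 0.996920 × 0.990000 = 0.986951
Parallel ([0.705000] and [0.986951]): 1 − (1 − 0.705000)(1 − 0.986951) = 0.9962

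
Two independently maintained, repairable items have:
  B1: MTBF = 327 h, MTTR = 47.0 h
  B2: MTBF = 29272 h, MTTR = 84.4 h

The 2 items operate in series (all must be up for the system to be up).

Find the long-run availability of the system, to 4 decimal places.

A(B1) = MTBF/(MTBF+MTTR) = 327/(327+47.0) = 0.874332
A(B2) = MTBF/(MTBF+MTTR) = 29272/(29272+84.4) = 0.997125
Series availability: 0.874332 × 0.997125 = 0.8718

0.8718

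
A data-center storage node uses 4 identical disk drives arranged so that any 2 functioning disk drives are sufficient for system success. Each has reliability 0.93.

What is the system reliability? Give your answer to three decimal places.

0.999

R = Σ_{i=2}^{4} C(4,i) p^i (1−p)^{4−i} with p = 0.93
C(4,2)·0.93^2·0.07^2 = 0.02543
C(4,3)·0.93^3·0.07^1 = 0.22522
C(4,4)·0.93^4·0.07^0 = 0.74805
Sum = 0.999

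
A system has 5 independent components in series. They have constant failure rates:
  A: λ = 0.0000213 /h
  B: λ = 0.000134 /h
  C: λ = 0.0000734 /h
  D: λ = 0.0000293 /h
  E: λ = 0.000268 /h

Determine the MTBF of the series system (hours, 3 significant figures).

1900

Series of exponential components: λ_sys = Σ λ_i
λ_sys = 0.0000213 + 0.000134 + 0.0000734 + 0.0000293 + 0.000268 = 5.2600e-04 /h
MTBF = 1 / λ_sys = 1900 h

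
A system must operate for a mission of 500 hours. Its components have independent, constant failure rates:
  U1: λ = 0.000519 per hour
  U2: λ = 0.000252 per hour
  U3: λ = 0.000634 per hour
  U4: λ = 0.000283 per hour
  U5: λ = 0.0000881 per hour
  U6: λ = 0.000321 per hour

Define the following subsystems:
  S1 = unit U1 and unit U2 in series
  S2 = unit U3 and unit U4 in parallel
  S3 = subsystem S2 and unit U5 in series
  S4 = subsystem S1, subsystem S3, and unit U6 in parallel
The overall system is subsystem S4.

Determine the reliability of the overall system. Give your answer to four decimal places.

0.9963

R(U1) = exp(−0.000519 × 500) = 0.771437
R(U2) = exp(−0.000252 × 500) = 0.881615
R(U3) = exp(−0.000634 × 500) = 0.728331
R(U4) = exp(−0.000283 × 500) = 0.868055
R(U5) = exp(−0.0000881 × 500) = 0.956906
R(U6) = exp(−0.000321 × 500) = 0.851718
Series (U1 and U2): 0.771437 × 0.881615 = 0.680110
Parallel (U3 and U4): 1 − (1 − 0.728331)(1 − 0.868055) = 0.964155
Series ([0.964155] and U5): 0.964155 × 0.956906 = 0.922606
Parallel ([0.680110], [0.922606], and U6): 1 − (1 − 0.680110)(1 − 0.922606)(1 − 0.851718) = 0.9963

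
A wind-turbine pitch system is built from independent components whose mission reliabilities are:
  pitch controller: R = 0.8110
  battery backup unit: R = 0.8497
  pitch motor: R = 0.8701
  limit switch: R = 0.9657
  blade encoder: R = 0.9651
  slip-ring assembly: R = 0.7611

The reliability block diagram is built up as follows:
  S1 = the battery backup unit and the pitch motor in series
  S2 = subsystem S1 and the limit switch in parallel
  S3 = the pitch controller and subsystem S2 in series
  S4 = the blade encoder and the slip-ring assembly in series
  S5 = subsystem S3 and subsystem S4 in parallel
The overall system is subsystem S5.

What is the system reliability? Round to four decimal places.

0.9479

Series (battery backup unit and pitch motor): 0.849700 × 0.870100 = 0.739324
Parallel ([0.739324] and limit switch): 1 − (1 − 0.739324)(1 − 0.965700) = 0.991059
Series (pitch controller and [0.991059]): 0.811000 × 0.991059 = 0.803749
Series (blade encoder and slip-ring assembly): 0.965100 × 0.761100 = 0.734538
Parallel ([0.803749] and [0.734538]): 1 − (1 − 0.803749)(1 − 0.734538) = 0.9479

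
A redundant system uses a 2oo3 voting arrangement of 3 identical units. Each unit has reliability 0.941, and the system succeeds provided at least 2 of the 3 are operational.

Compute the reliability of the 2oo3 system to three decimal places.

R = Σ_{i=2}^{3} C(3,i) p^i (1−p)^{3−i} with p = 0.941
C(3,2)·0.941^2·0.059^1 = 0.15673
C(3,3)·0.941^3·0.059^0 = 0.83324
Sum = 0.990

0.990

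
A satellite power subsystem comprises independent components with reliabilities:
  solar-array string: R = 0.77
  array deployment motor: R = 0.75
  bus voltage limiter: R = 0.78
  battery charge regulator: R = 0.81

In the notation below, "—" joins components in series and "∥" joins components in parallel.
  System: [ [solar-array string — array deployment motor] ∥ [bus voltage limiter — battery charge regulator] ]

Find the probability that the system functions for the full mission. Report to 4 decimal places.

Series (solar-array string and array deployment motor): 0.770000 × 0.750000 = 0.577500
Series (bus voltage limiter and battery charge regulator): 0.780000 × 0.810000 = 0.631800
Parallel ([0.577500] and [0.631800]): 1 − (1 − 0.577500)(1 − 0.631800) = 0.8444

0.8444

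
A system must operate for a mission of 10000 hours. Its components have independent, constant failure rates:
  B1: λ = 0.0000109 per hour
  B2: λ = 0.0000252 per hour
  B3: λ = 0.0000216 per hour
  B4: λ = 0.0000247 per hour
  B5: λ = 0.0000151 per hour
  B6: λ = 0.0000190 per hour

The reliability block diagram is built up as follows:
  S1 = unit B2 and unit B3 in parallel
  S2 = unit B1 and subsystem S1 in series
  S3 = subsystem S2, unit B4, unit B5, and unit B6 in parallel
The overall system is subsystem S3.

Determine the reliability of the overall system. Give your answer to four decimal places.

0.9992

R(B1) = exp(−0.0000109 × 10000) = 0.896730
R(B2) = exp(−0.0000252 × 10000) = 0.777245
R(B3) = exp(−0.0000216 × 10000) = 0.805735
R(B4) = exp(−0.0000247 × 10000) = 0.781141
R(B5) = exp(−0.0000151 × 10000) = 0.859848
R(B6) = exp(−0.0000190 × 10000) = 0.826959
Parallel (B2 and B3): 1 − (1 − 0.777245)(1 − 0.805735) = 0.956726
Series (B1 and [0.956726]): 0.896730 × 0.956726 = 0.857925
Parallel ([0.857925], B4, B5, and B6): 1 − (1 − 0.857925)(1 − 0.781141)(1 − 0.859848)(1 − 0.826959) = 0.9992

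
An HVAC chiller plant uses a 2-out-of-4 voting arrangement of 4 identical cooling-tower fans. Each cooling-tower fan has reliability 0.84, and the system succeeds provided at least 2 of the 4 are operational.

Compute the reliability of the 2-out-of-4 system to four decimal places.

0.9856

R = Σ_{i=2}^{4} C(4,i) p^i (1−p)^{4−i} with p = 0.84
C(4,2)·0.84^2·0.16^2 = 0.108380
C(4,3)·0.84^3·0.16^1 = 0.379331
C(4,4)·0.84^4·0.16^0 = 0.497871
Sum = 0.9856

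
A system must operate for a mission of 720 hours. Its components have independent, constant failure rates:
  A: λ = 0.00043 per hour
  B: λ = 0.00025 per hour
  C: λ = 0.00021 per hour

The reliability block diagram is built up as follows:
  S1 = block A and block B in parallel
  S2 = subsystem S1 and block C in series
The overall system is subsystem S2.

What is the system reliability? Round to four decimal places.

R(A) = exp(−0.00043 × 720) = 0.733740
R(B) = exp(−0.00025 × 720) = 0.835270
R(C) = exp(−0.00021 × 720) = 0.859676
Parallel (A and B): 1 − (1 − 0.733740)(1 − 0.835270) = 0.956139
Series ([0.956139] and C): 0.956139 × 0.859676 = 0.8220

0.8220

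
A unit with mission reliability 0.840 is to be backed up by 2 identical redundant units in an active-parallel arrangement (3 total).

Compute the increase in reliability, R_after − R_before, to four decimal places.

0.1559

R_before = 0.840
R_after = 1 − (1 − 0.840)^3 = 0.9959
ΔR = 0.9959 − 0.840 = 0.1559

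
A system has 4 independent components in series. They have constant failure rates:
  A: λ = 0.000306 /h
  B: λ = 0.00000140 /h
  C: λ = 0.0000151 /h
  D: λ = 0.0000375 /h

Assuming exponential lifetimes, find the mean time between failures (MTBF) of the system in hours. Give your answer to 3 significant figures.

2780

Series of exponential components: λ_sys = Σ λ_i
λ_sys = 0.000306 + 0.00000140 + 0.0000151 + 0.0000375 = 3.6000e-04 /h
MTBF = 1 / λ_sys = 2780 h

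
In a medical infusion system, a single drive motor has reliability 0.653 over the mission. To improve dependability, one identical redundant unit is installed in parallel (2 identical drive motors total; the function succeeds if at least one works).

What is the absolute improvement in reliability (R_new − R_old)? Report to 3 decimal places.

0.227

R_before = 0.653
R_after = 1 − (1 − 0.653)^2 = 0.880
ΔR = 0.880 − 0.653 = 0.227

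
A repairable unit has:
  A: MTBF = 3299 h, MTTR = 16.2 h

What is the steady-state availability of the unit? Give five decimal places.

A(A) = MTBF/(MTBF+MTTR) = 3299/(3299+16.2) = 0.99511

0.99511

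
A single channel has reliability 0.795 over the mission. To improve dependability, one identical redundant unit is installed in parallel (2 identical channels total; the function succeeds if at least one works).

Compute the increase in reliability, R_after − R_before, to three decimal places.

0.163

R_before = 0.795
R_after = 1 − (1 − 0.795)^2 = 0.958
ΔR = 0.958 − 0.795 = 0.163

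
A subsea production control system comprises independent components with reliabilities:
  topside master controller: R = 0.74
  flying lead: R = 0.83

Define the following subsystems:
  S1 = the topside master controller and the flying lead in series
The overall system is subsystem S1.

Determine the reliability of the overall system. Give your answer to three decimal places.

0.614

Series (topside master controller and flying lead): 0.74000 × 0.83000 = 0.614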